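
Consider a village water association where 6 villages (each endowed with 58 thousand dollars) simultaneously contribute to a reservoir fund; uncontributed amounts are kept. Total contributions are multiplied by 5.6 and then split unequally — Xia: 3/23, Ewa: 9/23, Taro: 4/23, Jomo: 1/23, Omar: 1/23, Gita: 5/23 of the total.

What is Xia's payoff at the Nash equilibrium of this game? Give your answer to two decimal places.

142.73 thousand dollars

Each unit j contributes comes back to j as 5.6 × (j's share), so j prefers to contribute only if that share exceeds 1/5.6 = 0.1786; otherwise keeping the unit dominates.
Ewa and Gita clear that bar, contributing 58 each; the remaining 4 contribute 0. Total contributed: 116.
Xia keeps 58 and receives 5.6 × 116 × 3/23 = 84.73 from the reservoir fund, for a payoff of 142.73.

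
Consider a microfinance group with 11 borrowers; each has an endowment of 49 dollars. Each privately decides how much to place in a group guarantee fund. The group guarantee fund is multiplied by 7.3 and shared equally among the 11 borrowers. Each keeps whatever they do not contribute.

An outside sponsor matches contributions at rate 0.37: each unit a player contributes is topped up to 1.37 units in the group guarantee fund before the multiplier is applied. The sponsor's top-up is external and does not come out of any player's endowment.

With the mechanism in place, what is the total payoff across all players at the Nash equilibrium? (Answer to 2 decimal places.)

539.00 dollars

With the mechanism, a contributed unit returns 7.3 × 1.37 / 11 = 0.9092 per unit of net cost — still below 1 — so contributing 0 remains dominant for every player.
Everyone keeps their endowment and the group total is 11 × 49 = 539.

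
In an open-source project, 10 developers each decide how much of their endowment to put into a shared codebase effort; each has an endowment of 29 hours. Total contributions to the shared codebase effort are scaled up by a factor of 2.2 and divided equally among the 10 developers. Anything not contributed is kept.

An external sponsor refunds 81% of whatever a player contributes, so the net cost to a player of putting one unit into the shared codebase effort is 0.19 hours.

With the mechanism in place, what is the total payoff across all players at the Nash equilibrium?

Under the mechanism each unit contributed yields (2.2/10) / 0.19 = 1.1579 back to its contributor per unit of net cost, which exceeds 1, making full contribution the dominant choice for everyone.
At the Nash equilibrium everyone contributes 29. Group total payoff = 10 × (29 × 0.81 + 2.2 × 29) = 872.90.

872.90 hours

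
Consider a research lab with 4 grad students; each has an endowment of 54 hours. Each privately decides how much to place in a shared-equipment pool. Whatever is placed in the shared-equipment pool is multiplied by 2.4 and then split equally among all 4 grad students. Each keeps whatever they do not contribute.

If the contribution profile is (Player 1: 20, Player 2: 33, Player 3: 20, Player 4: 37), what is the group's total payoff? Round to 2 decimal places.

Total contributed: 20 + 33 + 20 + 37 = 110; total kept: 4 × 54 − 110 = 106.
The shared-equipment pool pays out 2.4 × 110 = 264.00 in aggregate.
Group total = 106 + 264.00 = 370.00.

370.00 hours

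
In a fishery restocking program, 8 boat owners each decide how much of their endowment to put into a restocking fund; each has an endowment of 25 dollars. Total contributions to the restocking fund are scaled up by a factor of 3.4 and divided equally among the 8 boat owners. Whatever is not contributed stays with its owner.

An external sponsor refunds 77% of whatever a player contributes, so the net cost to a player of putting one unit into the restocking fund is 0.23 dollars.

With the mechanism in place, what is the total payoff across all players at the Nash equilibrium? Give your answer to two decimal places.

Under the mechanism each unit contributed yields (3.4/8) / 0.23 = 1.8478 back to its contributor per unit of net cost, which exceeds 1, making full contribution the dominant choice for everyone.
At the Nash equilibrium everyone contributes 25. Group total payoff = 8 × (25 × 0.77 + 3.4 × 25) = 834.00.

834.00 dollars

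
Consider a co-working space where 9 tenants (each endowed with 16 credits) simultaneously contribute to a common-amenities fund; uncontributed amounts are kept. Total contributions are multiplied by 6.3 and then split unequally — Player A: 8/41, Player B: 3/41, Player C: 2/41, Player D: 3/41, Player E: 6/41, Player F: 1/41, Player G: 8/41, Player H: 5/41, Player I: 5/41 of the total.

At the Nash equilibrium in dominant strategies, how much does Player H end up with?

Each unit j contributes comes back to j as 6.3 × (j's share), so j prefers to contribute only if that share exceeds 1/6.3 = 0.1587; otherwise keeping the unit dominates.
The shares above 0.1587 belong to Player A and Player G, contributing 16 each; the remaining 7 contribute 0. Total contributed: 32.
Player H keeps 16 and receives 6.3 × 32 × 5/41 = 24.59 from the common-amenities fund, for a payoff of 40.59.

40.59 credits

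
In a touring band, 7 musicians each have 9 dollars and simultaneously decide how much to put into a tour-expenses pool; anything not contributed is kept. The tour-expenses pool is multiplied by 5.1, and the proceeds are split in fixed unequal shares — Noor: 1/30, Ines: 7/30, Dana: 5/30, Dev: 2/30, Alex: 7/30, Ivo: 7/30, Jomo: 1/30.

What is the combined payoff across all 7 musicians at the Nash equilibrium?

Player j's private return per contributed unit is 5.1 × (j's share). Contributing is weakly dominant for j when that share is at least 1/5.1 = 0.1961, and contributing 0 is dominant otherwise.
Ines, Alex and Ivo are above the threshold, contributing 9 each; the remaining 4 contribute 0. Total contributed: 27.
The tour-expenses pool pays out 5.1 × 27 = 137.70 in total (split across the unequal shares, but the aggregate is all that matters for the group sum).
The 4 free-riders keep 9 each, adding 36. Group total = 36 + 137.70 = 173.70.

173.70 dollars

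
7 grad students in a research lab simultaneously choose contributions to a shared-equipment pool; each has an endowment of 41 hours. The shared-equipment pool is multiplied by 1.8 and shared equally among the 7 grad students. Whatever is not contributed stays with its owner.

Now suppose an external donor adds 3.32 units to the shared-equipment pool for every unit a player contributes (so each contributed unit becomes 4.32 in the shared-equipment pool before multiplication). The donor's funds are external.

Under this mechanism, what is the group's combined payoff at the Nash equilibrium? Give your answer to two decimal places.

2231.71 hours

The effective private return per unit is now 1.8 × 4.32 / 7 = 1.1109 > 1, so every player's dominant strategy flips to full contribution.
So the Nash equilibrium is full contribution by all 7; the group earns 1.8 × 4.32 × 287 = 2231.71.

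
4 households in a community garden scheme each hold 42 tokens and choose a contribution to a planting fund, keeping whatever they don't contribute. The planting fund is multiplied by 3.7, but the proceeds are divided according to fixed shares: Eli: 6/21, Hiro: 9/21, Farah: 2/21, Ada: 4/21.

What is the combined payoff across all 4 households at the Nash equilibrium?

394.80 tokens

Player j's private return per contributed unit is 3.7 × (j's share). Contributing is weakly dominant for j when that share is at least 1/3.7 = 0.2703, and contributing 0 is dominant otherwise.
Eli and Hiro clear that bar, contributing 42 each; the remaining 2 contribute 0. Total contributed: 84.
The planting fund pays out 3.7 × 84 = 310.80 in total (split across the unequal shares, but the aggregate is all that matters for the group sum).
The 2 free-riders keep 42 each, adding 84. Group total = 84 + 310.80 = 394.80.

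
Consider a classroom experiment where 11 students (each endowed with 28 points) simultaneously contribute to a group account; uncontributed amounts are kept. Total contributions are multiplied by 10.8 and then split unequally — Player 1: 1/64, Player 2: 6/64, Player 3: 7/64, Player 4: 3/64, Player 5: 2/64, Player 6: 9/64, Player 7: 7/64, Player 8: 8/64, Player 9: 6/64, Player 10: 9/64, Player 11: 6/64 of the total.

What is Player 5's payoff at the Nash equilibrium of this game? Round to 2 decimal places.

103.60 points

For player j, contributing a unit is worthwhile iff 10.8 × (j's share) ≥ 1, i.e. iff j's share is at least 0.0926.
The shares above 0.0926 belong to Player 2, Player 3, Player 6, Player 7, Player 8, Player 9, Player 10 and Player 11, contributing 28 each; the remaining 3 contribute 0. Total contributed: 224.
Player 5 keeps 28 and receives 10.8 × 224 × 2/64 = 75.60 from the group account, for a payoff of 103.60.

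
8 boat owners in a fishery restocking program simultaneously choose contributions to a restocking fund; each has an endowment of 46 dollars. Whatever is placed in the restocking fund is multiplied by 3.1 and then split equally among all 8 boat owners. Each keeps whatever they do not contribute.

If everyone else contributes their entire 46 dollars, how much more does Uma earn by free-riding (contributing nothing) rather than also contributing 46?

Switching from a contribution of 46 to 0 lets Uma keep an extra 46 dollars, but lowers the restocking fund by 46, which costs Uma their own share of that drop: 3.1/8 × 46 = 17.82.
Net gain = 46 − 17.82 = 28.18. The private return per contributed unit (0.3875) is below 1, so free-riding is indeed the best response regardless of what the others do.

28.18 dollars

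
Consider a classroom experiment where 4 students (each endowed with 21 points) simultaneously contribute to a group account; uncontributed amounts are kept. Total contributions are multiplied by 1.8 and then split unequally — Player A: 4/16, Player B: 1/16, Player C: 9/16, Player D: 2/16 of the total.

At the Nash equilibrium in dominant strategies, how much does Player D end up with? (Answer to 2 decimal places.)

25.73 points

Player j's private return per contributed unit is 1.8 × (j's share). Contributing is weakly dominant for j when that share is at least 1/1.8 = 0.5556, and contributing 0 is dominant otherwise.
Player C alone (share 9/16) is above the threshold, contributing 21; the remaining 3 contribute 0. Total contributed: 21.
Player D keeps 21 and receives 1.8 × 21 × 2/16 = 4.73 from the group account, for a payoff of 25.73.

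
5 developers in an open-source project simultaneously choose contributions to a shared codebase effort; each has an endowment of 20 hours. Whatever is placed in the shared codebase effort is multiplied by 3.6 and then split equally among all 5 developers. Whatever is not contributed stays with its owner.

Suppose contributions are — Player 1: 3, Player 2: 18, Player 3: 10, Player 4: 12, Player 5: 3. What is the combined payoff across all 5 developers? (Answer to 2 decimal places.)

Total contributed: 3 + 18 + 10 + 12 + 3 = 46; total kept: 5 × 20 − 46 = 54.
The shared codebase effort pays out 3.6 × 46 = 165.60 in aggregate.
Group total = 54 + 165.60 = 219.60.

219.60 hours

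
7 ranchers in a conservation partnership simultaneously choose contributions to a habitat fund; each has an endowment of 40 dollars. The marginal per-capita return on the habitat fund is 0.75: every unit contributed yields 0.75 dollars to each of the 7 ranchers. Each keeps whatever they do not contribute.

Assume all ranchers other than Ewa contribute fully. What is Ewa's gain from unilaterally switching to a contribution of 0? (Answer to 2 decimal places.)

Switching from a contribution of 40 to 0 lets Ewa keep an extra 40 dollars, but lowers the habitat fund by 40, which costs Ewa their own share of that drop: 0.75 × 40 = 30.00.
Net gain = 40 − 30.00 = 10.00. The private return per contributed unit (0.75) is below 1, so free-riding is indeed the best response regardless of what the others do.

10.00 dollars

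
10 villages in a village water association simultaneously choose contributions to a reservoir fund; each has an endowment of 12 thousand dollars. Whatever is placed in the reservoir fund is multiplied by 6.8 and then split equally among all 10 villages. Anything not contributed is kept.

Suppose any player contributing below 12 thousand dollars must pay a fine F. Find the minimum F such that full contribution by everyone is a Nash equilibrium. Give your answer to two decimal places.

Given the others contribute fully, the best deviation is to contribute 0 (any partial contribution still incurs the fine and gives up units whose private return 0.6800 is below 1).
Deviating from 12 to 0 saves 12 thousand dollars but forfeits the deviator's share of the drop in the reservoir fund: 6.8/10 × 12 = 8.16.
So the deviation gain is 12 − 8.16 = 3.84, and the fine must be at least 3.84 thousand dollars to wipe it out.

3.84 thousand dollars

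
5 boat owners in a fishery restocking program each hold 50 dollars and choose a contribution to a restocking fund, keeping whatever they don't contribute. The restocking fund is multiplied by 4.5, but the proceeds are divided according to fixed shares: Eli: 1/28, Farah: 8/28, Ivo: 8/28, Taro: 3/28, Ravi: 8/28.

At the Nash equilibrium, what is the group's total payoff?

775.00 dollars

For player j, contributing a unit is worthwhile iff 4.5 × (j's share) ≥ 1, i.e. iff j's share is at least 0.2222.
Farah, Ivo and Ravi clear that bar, contributing 50 each; the remaining 2 contribute 0. Total contributed: 150.
The restocking fund pays out 4.5 × 150 = 675.00 in total (split across the unequal shares, but the aggregate is all that matters for the group sum).
The 2 free-riders keep 50 each, adding 100. Group total = 100 + 675.00 = 775.00.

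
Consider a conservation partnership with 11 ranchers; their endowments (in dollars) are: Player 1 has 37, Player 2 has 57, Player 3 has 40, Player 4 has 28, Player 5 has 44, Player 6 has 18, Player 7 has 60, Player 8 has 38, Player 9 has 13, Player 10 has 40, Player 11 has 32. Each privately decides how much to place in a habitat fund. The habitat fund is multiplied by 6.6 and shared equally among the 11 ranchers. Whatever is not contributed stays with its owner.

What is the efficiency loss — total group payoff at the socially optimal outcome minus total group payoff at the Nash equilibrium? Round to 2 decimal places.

2279.20 dollars

The private return per contributed unit is 6.6/11 = 0.6000 < 1 for every player regardless of endowment, so the Nash equilibrium is zero contribution and the group total is Σ E_j = 37 + 57 + 40 + 28 + 44 + 18 + 60 + 38 + 13 + 40 + 32 = 407.
Each contributed unit returns 6.600 to the group, so the social optimum is full contribution by everyone: group total = 6.600 × 407 = 2686.20.
Efficiency loss = (6.600 − 1) × 407 = 2279.20.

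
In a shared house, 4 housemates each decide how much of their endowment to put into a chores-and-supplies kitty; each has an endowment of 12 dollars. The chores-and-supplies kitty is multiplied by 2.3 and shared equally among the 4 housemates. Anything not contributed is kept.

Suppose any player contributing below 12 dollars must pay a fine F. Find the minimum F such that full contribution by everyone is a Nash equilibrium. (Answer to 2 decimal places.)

5.10 dollars

Given the others contribute fully, the best deviation is to contribute 0 (any partial contribution still incurs the fine and gives up units whose private return 0.5750 is below 1).
Deviating from 12 to 0 saves 12 dollars but forfeits the deviator's share of the drop in the chores-and-supplies kitty: 2.3/4 × 12 = 6.90.
So the deviation gain is 12 − 6.90 = 5.10, and the fine must be at least 5.10 dollars to wipe it out.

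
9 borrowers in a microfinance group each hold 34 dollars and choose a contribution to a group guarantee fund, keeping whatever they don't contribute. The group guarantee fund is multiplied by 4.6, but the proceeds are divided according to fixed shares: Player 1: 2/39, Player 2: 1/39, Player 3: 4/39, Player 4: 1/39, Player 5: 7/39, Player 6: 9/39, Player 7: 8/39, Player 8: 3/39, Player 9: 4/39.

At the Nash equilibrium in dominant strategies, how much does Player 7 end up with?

66.08 dollars

Each unit j contributes comes back to j as 4.6 × (j's share), so j prefers to contribute only if that share exceeds 1/4.6 = 0.2174; otherwise keeping the unit dominates.
The only share above 0.2174 is Player 6's 9/39, contributing 34; the remaining 8 contribute 0. Total contributed: 34.
Player 7 keeps 34 and receives 4.6 × 34 × 8/39 = 32.08 from the group guarantee fund, for a payoff of 66.08.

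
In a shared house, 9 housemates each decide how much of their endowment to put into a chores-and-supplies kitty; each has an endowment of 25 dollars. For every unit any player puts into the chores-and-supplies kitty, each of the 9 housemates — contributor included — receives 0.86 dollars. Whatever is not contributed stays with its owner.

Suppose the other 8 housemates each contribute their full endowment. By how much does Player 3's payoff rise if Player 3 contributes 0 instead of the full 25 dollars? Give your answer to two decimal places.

Switching from a contribution of 25 to 0 lets Player 3 keep an extra 25 dollars, but lowers the chores-and-supplies kitty by 25, which costs Player 3 their own share of that drop: 0.86 × 25 = 21.50.
Net gain = 25 − 21.50 = 3.50. The private return per contributed unit (0.86) is below 1, so free-riding is indeed the best response regardless of what the others do.

3.50 dollars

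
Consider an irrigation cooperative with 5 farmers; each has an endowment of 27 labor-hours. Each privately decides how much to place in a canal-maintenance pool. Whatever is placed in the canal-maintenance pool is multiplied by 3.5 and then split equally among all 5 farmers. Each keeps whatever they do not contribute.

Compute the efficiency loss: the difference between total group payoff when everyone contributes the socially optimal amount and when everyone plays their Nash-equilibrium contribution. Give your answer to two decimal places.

337.50 labor-hours

Each contributed unit returns 3.5/5 = 0.7000 to its contributor — below 1 — so contributing 0 is dominant for every player. At the Nash equilibrium everyone keeps their 27, and the group total is 5 × 27 = 135.
Each contributed unit returns 3.500 to the group as a whole (0.7000 to each of 5 players), which exceeds 1, so the social optimum is full contribution: group total = 3.500 × 135 = 472.50.
Efficiency loss = 472.50 − 135 = 337.50.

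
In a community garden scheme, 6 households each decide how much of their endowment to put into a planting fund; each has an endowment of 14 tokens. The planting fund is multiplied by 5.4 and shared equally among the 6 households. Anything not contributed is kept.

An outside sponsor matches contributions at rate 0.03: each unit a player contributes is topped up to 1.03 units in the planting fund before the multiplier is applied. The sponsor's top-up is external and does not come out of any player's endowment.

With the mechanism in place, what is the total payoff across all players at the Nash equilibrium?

84.00 tokens

Even with the mechanism, each unit contributed returns only 5.4 × 1.03 / 6 = 0.9270 per unit of net cost, so contributing nothing is still dominant.
At the Nash equilibrium no one contributes; group total payoff = 6 × 14 = 84.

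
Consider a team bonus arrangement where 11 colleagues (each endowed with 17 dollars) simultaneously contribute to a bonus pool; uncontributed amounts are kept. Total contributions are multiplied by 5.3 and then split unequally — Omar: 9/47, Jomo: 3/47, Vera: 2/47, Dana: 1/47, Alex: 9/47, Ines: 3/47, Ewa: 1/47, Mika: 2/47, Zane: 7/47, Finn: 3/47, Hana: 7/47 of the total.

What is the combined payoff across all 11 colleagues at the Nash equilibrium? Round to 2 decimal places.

333.20 dollars

Each unit j contributes comes back to j as 5.3 × (j's share), so j prefers to contribute only if that share exceeds 1/5.3 = 0.1887; otherwise keeping the unit dominates.
The shares above 0.1887 belong to Omar and Alex, contributing 17 each; the remaining 9 contribute 0. Total contributed: 34.
The bonus pool pays out 5.3 × 34 = 180.20 in total (split across the unequal shares, but the aggregate is all that matters for the group sum).
The 9 free-riders keep 17 each, adding 153. Group total = 153 + 180.20 = 333.20.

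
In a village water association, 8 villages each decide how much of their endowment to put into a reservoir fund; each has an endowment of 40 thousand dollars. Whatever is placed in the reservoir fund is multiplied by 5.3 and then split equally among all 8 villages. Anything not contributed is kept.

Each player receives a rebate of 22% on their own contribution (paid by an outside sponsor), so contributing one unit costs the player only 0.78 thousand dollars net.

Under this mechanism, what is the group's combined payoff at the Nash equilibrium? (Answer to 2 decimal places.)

The effective private return is (5.3/8) / 0.78 = 0.8494, which is still under 1, so the mechanism doesn't change anyone's dominant strategy: zero contribution.
Everyone keeps their endowment and the group total is 8 × 40 = 320.

320.00 thousand dollars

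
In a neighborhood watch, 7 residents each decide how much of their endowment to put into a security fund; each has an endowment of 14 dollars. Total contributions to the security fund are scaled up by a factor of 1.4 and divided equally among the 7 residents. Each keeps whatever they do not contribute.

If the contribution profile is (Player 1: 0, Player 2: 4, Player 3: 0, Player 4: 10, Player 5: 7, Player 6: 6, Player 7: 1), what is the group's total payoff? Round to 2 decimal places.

Total contributed: 0 + 4 + 0 + 10 + 7 + 6 + 1 = 28; total kept: 7 × 14 − 28 = 70.
The security fund pays out 1.4 × 28 = 39.20 in aggregate.
Group total = 70 + 39.20 = 109.20.

109.20 dollars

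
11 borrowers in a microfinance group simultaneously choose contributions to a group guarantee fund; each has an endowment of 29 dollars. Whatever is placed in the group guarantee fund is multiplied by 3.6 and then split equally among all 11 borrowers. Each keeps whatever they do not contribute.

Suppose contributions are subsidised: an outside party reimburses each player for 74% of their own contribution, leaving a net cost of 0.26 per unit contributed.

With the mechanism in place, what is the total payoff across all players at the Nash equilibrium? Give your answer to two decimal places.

Under the mechanism each unit contributed yields (3.6/11) / 0.26 = 1.2587 back to its contributor per unit of net cost, which exceeds 1, making full contribution the dominant choice for everyone.
So the Nash equilibrium is full contribution by all 11; the group earns 11 × (29 × 0.74 + 3.6 × 29) = 1384.46.

1384.46 dollars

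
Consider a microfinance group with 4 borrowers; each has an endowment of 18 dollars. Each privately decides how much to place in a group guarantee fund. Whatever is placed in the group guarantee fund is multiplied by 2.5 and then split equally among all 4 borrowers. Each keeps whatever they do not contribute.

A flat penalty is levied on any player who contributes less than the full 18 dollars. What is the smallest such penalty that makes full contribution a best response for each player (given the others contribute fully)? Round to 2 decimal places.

6.75 dollars

Given the others contribute fully, the best deviation is to contribute 0 (any partial contribution still incurs the fine and gives up units whose private return 0.6250 is below 1).
Deviating from 18 to 0 saves 18 dollars but forfeits the deviator's share of the drop in the group guarantee fund: 2.5/4 × 18 = 11.25.
So the deviation gain is 18 − 11.25 = 6.75, and the fine must be at least 6.75 dollars to wipe it out.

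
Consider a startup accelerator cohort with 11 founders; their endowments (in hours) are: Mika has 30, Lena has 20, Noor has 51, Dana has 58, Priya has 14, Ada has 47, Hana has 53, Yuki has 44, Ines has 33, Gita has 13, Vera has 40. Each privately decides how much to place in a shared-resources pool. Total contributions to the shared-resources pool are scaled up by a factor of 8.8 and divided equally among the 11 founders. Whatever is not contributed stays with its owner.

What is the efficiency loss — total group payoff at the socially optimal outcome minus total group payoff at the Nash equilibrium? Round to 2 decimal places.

The private return per contributed unit is 8.8/11 = 0.8000 < 1 for every player regardless of endowment, so the Nash equilibrium is zero contribution and the group total is Σ E_j = 30 + 20 + 51 + 58 + 14 + 47 + 53 + 44 + 33 + 13 + 40 = 403.
Each contributed unit returns 8.800 to the group, so the social optimum is full contribution by everyone: group total = 8.800 × 403 = 3546.40.
Efficiency loss = (8.800 − 1) × 403 = 3143.40.

3143.40 hours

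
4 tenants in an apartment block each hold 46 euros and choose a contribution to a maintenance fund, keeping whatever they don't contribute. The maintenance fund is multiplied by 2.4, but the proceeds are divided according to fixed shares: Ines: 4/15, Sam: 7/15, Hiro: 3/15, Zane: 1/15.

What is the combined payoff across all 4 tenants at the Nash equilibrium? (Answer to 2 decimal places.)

248.40 euros

For player j, contributing a unit is worthwhile iff 2.4 × (j's share) ≥ 1, i.e. iff j's share is at least 0.4167.
The only share above 0.4167 is Sam's 7/15, contributing 46; the remaining 3 contribute 0. Total contributed: 46.
The maintenance fund pays out 2.4 × 46 = 110.40 in total (split across the unequal shares, but the aggregate is all that matters for the group sum).
The 3 free-riders keep 46 each, adding 138. Group total = 138 + 110.40 = 248.40.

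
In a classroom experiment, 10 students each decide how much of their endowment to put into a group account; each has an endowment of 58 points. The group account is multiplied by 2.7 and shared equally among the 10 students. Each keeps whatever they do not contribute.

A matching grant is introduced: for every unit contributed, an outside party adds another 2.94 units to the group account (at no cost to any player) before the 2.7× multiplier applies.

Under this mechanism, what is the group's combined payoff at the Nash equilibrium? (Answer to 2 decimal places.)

6170.04 points

The effective private return per unit is now 2.7 × 3.94 / 10 = 1.0638 > 1, so every player's dominant strategy flips to full contribution.
So the Nash equilibrium is full contribution by all 10; the group earns 2.7 × 3.94 × 580 = 6170.04.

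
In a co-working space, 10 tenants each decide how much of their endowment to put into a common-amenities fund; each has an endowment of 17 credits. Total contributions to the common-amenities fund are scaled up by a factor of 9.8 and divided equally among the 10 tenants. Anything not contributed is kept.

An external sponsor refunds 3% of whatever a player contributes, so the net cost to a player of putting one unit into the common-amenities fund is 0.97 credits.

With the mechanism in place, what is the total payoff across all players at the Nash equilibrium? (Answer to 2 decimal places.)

With the mechanism, a contributed unit returns (9.8/10) / 0.97 = 1.0103 per unit of net cost to the contributor — now above 1 — so contributing fully is weakly dominant for every player.
At the Nash equilibrium everyone contributes 17. Group total payoff = 10 × (17 × 0.03 + 9.8 × 17) = 1671.10.

1671.10 credits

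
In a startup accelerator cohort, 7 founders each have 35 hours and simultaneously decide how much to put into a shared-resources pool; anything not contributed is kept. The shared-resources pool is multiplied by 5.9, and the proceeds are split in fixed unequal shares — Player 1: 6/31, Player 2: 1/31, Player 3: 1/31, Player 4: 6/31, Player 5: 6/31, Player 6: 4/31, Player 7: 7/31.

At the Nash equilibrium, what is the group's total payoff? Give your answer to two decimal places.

For player j, contributing a unit is worthwhile iff 5.9 × (j's share) ≥ 1, i.e. iff j's share is at least 0.1695.
The shares above 0.1695 belong to Player 1, Player 4, Player 5 and Player 7, contributing 35 each; the remaining 3 contribute 0. Total contributed: 140.
The shared-resources pool pays out 5.9 × 140 = 826.00 in total (split across the unequal shares, but the aggregate is all that matters for the group sum).
The 3 free-riders keep 35 each, adding 105. Group total = 105 + 826.00 = 931.00.

931.00 hours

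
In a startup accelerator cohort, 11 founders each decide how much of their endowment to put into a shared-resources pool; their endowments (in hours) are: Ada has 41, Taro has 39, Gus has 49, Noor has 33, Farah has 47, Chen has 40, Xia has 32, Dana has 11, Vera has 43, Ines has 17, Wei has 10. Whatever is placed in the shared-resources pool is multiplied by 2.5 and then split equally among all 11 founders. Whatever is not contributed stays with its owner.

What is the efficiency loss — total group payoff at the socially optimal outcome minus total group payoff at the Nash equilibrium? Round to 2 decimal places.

The private return per contributed unit is 2.5/11 = 0.2273 < 1 for every player regardless of endowment, so the Nash equilibrium is zero contribution and the group total is Σ E_j = 41 + 39 + 49 + 33 + 47 + 40 + 32 + 11 + 43 + 17 + 10 = 362.
Each contributed unit returns 2.500 to the group, so the social optimum is full contribution by everyone: group total = 2.500 × 362 = 905.00.
Efficiency loss = (2.500 − 1) × 362 = 543.00.

543.00 hours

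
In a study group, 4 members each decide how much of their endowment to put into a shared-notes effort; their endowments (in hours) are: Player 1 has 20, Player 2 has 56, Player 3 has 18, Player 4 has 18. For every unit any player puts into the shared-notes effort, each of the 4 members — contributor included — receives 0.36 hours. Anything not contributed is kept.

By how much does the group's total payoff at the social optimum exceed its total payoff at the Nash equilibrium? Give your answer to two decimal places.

49.28 hours

The private return per contributed unit is 0.36 < 1 for everyone, so the Nash equilibrium is zero contribution and the group total is Σ E_j = 20 + 56 + 18 + 18 = 112.
Each contributed unit returns 1.440 to the group, so the social optimum is full contribution by everyone: group total = 1.440 × 112 = 161.28.
Efficiency loss = (1.440 − 1) × 112 = 49.28.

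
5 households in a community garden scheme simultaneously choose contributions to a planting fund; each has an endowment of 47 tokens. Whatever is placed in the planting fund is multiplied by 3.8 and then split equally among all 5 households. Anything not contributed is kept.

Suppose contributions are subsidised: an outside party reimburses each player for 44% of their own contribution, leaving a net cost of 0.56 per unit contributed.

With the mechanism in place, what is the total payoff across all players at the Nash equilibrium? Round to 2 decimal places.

996.40 tokens

The effective private return per unit is now (3.8/5) / 0.56 = 1.3571 > 1, so every player's dominant strategy flips to full contribution.
So the Nash equilibrium is full contribution by all 5; the group earns 5 × (47 × 0.44 + 3.8 × 47) = 996.40.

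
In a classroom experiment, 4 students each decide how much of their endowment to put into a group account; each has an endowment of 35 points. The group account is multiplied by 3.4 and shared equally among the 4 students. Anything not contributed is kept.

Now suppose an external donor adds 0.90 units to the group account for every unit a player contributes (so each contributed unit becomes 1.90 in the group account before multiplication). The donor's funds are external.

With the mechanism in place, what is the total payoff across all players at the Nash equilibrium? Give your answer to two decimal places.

904.40 points

With the mechanism, a contributed unit returns 3.4 × 1.90 / 4 = 1.6150 per unit of net cost to the contributor — now above 1 — so contributing fully is weakly dominant for every player.
At the Nash equilibrium everyone contributes 35. Group total payoff = 3.4 × 1.90 × 140 = 904.40.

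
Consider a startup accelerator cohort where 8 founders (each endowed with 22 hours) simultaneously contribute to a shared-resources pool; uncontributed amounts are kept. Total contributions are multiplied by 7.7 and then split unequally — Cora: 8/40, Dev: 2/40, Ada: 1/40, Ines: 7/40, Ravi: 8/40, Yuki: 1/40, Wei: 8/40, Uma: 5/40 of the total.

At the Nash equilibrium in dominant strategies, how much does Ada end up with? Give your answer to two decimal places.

A player with share s gets back 7.7·s per unit contributed, so full contribution is dominant for anyone with s > 1/7.7 = 0.1299 and zero contribution is dominant for anyone below.
The shares above 0.1299 belong to Cora, Ines, Ravi and Wei, contributing 22 each; the remaining 4 contribute 0. Total contributed: 88.
Ada keeps 22 and receives 7.7 × 88 × 1/40 = 16.94 from the shared-resources pool, for a payoff of 38.94.

38.94 hours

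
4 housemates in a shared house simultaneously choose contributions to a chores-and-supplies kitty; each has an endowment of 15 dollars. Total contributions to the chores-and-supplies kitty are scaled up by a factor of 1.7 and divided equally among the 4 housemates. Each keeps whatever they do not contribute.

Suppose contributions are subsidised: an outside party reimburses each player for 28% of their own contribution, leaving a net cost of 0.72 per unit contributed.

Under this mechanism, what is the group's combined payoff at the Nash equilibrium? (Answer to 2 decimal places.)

The effective private return is (1.7/4) / 0.72 = 0.5903, which is still under 1, so the mechanism doesn't change anyone's dominant strategy: zero contribution.
At the Nash equilibrium no one contributes; group total payoff = 4 × 15 = 60.

60.00 dollars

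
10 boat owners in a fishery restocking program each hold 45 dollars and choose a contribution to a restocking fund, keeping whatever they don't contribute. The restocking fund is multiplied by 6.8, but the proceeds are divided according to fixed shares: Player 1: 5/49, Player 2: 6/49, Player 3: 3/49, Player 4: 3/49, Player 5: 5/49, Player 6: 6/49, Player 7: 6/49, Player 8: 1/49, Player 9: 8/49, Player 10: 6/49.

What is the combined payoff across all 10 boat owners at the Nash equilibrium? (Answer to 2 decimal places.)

Each unit j contributes comes back to j as 6.8 × (j's share), so j prefers to contribute only if that share exceeds 1/6.8 = 0.1471; otherwise keeping the unit dominates.
Player 9 alone (share 8/49) is above the threshold, contributing 45; the remaining 9 contribute 0. Total contributed: 45.
The restocking fund pays out 6.8 × 45 = 306.00 in total (split across the unequal shares, but the aggregate is all that matters for the group sum).
The 9 free-riders keep 45 each, adding 405. Group total = 405 + 306.00 = 711.00.

711.00 dollars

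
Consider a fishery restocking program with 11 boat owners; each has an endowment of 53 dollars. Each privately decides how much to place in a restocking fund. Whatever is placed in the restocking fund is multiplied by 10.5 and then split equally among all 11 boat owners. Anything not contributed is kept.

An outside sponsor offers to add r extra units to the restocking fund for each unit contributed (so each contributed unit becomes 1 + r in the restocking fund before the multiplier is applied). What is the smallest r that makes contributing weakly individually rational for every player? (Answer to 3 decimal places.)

0.048

With matching at rate r, one contributed unit becomes (1 + r) in the restocking fund and returns 10.5 × (1 + r) / 11 to the contributor.
Setting this equal to 1: 1 + r = 11/10.5 = 1.0476.
So the minimum matching rate is r = 1.0476 − 1 = 0.048.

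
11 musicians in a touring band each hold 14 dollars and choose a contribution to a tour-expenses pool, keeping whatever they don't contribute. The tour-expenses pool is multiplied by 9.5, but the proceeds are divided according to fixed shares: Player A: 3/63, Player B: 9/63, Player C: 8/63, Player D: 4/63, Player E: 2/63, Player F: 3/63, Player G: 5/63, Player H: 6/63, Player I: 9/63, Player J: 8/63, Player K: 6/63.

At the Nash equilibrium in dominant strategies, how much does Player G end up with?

Player j's private return per contributed unit is 9.5 × (j's share). Contributing is weakly dominant for j when that share is at least 1/9.5 = 0.1053, and contributing 0 is dominant otherwise.
Player B, Player C, Player I and Player J clear that bar, contributing 14 each; the remaining 7 contribute 0. Total contributed: 56.
Player G keeps 14 and receives 9.5 × 56 × 5/63 = 42.22 from the tour-expenses pool, for a payoff of 56.22.

56.22 dollars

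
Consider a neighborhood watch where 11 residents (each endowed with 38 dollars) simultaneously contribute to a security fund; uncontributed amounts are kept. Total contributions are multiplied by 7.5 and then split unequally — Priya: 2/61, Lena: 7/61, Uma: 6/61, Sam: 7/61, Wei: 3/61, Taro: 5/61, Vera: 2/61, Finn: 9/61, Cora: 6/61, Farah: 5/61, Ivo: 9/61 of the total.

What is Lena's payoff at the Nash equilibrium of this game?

Player j's private return per contributed unit is 7.5 × (j's share). Contributing is weakly dominant for j when that share is at least 1/7.5 = 0.1333, and contributing 0 is dominant otherwise.
Finn and Ivo are above the threshold, contributing 38 each; the remaining 9 contribute 0. Total contributed: 76.
Lena keeps 38 and receives 7.5 × 76 × 7/61 = 65.41 from the security fund, for a payoff of 103.41.

103.41 dollars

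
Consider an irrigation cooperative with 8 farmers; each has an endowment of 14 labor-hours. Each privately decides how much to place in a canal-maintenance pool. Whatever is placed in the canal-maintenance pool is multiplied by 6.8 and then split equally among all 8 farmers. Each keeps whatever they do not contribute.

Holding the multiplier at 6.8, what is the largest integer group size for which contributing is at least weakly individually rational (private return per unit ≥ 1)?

Private return per unit is 6.8/(group size), which is ≥ 1 whenever the group size is ≤ 6.8.
The largest such integer is 6.

6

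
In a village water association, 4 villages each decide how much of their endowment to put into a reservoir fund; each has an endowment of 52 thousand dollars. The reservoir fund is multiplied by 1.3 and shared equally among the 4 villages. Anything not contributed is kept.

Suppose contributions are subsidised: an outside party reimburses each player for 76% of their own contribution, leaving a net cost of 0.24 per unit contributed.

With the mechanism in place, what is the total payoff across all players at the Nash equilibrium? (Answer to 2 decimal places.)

428.48 thousand dollars

The effective private return per unit is now (1.3/4) / 0.24 = 1.3542 > 1, so every player's dominant strategy flips to full contribution.
So the Nash equilibrium is full contribution by all 4; the group earns 4 × (52 × 0.76 + 1.3 × 52) = 428.48.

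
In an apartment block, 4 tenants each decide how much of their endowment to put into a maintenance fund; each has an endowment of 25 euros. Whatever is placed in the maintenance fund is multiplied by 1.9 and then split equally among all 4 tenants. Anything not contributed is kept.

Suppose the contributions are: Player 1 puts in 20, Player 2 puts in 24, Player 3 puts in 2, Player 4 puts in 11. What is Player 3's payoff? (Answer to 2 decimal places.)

Total contributed: 20 + 24 + 2 + 11 = 57.
Each receives 1.9 × 57 / 4 = 27.08 from the maintenance fund.
Player 3 keeps 25 − 2 = 23, so Player 3's payoff is 23 + 27.08 = 50.08.

50.08 euros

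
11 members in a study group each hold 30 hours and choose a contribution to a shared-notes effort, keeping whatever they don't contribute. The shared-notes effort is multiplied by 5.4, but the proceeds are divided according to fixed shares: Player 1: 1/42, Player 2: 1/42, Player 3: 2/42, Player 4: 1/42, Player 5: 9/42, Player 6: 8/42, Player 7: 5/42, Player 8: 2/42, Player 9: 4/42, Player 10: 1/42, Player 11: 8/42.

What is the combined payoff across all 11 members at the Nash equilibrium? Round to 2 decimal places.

Player j's private return per contributed unit is 5.4 × (j's share). Contributing is weakly dominant for j when that share is at least 1/5.4 = 0.1852, and contributing 0 is dominant otherwise.
Player 5, Player 6 and Player 11 are above the threshold, contributing 30 each; the remaining 8 contribute 0. Total contributed: 90.
The shared-notes effort pays out 5.4 × 90 = 486.00 in total (split across the unequal shares, but the aggregate is all that matters for the group sum).
The 8 free-riders keep 30 each, adding 240. Group total = 240 + 486.00 = 726.00.

726.00 hours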